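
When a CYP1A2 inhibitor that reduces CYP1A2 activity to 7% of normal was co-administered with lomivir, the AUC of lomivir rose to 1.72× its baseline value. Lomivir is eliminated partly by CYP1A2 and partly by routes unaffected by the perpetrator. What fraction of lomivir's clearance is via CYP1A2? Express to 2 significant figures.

Let fm be the CYP1A2 fraction. New clearance relative to baseline = fm × 0.07 + (1 − fm).
AUC ratio = 1 / (new CL fraction), so new CL fraction = 1 / 1.72 = 0.5814.
fm × 0.07 + 1 − fm = 0.5814  ⇒  fm × (0.07 − 1) = −0.4186  ⇒  fm = 0.45.

0.45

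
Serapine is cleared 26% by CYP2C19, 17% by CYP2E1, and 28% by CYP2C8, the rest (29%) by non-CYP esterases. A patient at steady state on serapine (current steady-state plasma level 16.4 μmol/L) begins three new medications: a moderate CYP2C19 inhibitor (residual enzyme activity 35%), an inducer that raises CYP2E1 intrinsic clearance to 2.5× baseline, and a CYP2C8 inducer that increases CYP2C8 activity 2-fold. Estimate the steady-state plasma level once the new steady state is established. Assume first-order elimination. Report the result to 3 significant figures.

12.0 μmol/L

The CYP2C19 pathway (26% of clearance) falls to 0.35× activity: 0.26 × 0.35 = 0.091.
The CYP2E1 pathway (17% of clearance) rises to 2.5× activity: 0.17 × 2.5 = 0.425.
The CYP2C8 pathway (28% of clearance) is boosted to 2× activity: 0.28 × 2 = 0.56.
The remaining 29% of clearance is unaffected.
Relative clearance = 0.091 + 0.425 + 0.56 + 0.29 = 1.366.
Steady-state plasma level ∝ 1/CL: new value = 16.4 / 1.366 = 12.0 μmol/L.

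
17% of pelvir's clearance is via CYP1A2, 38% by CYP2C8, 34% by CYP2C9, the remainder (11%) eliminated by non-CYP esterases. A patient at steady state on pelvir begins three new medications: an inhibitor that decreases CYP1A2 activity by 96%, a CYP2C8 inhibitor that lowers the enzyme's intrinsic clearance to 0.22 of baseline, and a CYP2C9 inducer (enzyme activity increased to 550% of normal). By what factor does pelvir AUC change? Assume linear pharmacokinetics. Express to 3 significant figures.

CYP1A2: 0.17 × 0.04 = 0.0068
CYP2C8: 0.38 × 0.22 = 0.0836
CYP2C9: 0.34 × 5.5 = 1.87
Other: 0.11 (unchanged)
Relative clearance = 0.0068 + 0.0836 + 1.87 + 0.11 = 2.0704.
Net AUC ratio = 1 / 2.0704 = 0.483.

0.483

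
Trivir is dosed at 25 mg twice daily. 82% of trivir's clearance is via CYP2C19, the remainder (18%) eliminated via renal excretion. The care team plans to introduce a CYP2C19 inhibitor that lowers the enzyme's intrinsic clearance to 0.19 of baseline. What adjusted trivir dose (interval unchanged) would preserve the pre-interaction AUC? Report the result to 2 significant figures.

8.4 mg

CYP2C19: 0.82 × 0.19 = 0.1558
Other: 0.18 (unchanged)
Relative clearance = 0.1558 + 0.18 = 0.3358.
Exposure is unchanged when dose changes in proportion to clearance. New dose = 25 mg × 0.3358 = 8.4 mg.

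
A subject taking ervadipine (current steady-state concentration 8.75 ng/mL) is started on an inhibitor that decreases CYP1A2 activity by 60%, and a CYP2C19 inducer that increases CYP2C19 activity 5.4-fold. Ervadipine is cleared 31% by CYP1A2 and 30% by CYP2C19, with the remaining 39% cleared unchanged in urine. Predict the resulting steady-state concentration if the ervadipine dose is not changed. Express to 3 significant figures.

CYP1A2: 0.31 × 0.4 = 0.124
CYP2C19: 0.3 × 5.4 = 1.62
Other: 0.39 (unchanged)
Relative clearance = 0.124 + 1.62 + 0.39 = 2.134.
Steady-state concentration ∝ 1/CL: new value = 8.75 / 2.134 = 4.10 ng/mL.

4.10 ng/mL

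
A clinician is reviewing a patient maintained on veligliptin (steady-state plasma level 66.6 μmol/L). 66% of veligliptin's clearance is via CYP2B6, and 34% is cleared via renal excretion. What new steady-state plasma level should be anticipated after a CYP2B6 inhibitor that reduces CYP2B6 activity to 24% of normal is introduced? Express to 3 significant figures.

The CYP2B6 pathway (66% of clearance) drops to 0.24× activity: 0.66 × 0.24 = 0.1584.
The remaining 34% of clearance is unaffected.
Relative clearance = 0.1584 + 0.34 = 0.4984.
Steady-state plasma level ∝ 1/CL, so new value = 66.6 / 0.4984 = 134 μmol/L.

134 μmol/L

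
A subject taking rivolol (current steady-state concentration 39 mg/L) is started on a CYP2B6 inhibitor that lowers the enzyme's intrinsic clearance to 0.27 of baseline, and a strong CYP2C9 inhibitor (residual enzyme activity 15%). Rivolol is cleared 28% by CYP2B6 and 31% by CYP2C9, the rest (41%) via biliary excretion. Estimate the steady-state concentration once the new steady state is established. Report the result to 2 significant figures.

The CYP2B6 pathway (28% of clearance) drops to 0.27× activity: 0.28 × 0.27 = 0.0756.
The CYP2C9 pathway (31% of clearance) falls to 0.15× activity: 0.31 × 0.15 = 0.0465.
Non-CYP routes (41%) are unchanged.
Relative clearance = 0.0756 + 0.0465 + 0.41 = 0.5321.
Dividing the baseline by the relative clearance: 39 / 0.5321 = 73 mg/L.

73 mg/L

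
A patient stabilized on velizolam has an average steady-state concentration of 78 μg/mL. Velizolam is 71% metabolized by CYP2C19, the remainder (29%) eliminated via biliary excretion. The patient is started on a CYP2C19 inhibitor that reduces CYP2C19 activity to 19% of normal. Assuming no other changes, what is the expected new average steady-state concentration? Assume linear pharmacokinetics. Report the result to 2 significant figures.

1.8 × 10² μg/mL

The CYP2C19 pathway (71% of clearance) is reduced to 0.19× activity: 0.71 × 0.19 = 0.1349.
The remaining 29% of clearance is unaffected.
Relative clearance = 0.1349 + 0.29 = 0.4249.
New average steady-state concentration = baseline ÷ relative clearance = 78 / 0.4249 = 1.8 × 10² μg/mL.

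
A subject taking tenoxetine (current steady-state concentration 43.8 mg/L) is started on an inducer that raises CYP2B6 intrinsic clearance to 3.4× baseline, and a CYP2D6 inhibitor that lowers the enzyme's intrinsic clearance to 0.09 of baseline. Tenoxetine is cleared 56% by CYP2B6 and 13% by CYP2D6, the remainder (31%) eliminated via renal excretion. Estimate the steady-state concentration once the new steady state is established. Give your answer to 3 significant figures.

The CYP2B6 pathway (56% of clearance) is boosted to 3.4× activity: 0.56 × 3.4 = 1.904.
The CYP2D6 pathway (13% of clearance) falls to 0.09× activity: 0.13 × 0.09 = 0.0117.
Non-CYP routes (31%) are unchanged.
New clearance relative to baseline: 1.904 + 0.0117 + 0.31 = 2.2257.
New steady-state concentration = 43.8 / 2.2257 = 19.7 mg/L (concentration scales inversely with clearance).

19.7 mg/L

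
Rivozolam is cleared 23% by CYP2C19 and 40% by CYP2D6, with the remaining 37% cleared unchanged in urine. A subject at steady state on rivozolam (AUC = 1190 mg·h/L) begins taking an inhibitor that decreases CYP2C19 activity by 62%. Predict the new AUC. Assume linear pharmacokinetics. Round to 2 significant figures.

The CYP2C19 pathway (23% of clearance) falls to 0.38× activity: 0.23 × 0.38 = 0.0874.
CYP2D6 (40%) and the residual 37% are unaffected.
CL_new/CL_old = 0.0874 + 0.4 + 0.37 = 0.8574.
With dosing unchanged, AUC scales as 1/CL: 1190 / 0.8574 = 1.4 × 10³ mg·h/L.

1.4 × 10³ mg·h/L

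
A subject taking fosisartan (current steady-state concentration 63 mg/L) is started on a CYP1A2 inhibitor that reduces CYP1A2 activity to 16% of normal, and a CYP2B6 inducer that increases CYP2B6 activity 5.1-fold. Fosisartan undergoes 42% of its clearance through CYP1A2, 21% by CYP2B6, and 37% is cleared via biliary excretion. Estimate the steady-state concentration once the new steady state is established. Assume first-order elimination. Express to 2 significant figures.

CYP1A2: 0.42 × 0.16 = 0.0672
CYP2B6: 0.21 × 5.1 = 1.071
Other: 0.37 (unchanged)
CL_new/CL_old = 0.0672 + 1.071 + 0.37 = 1.5082.
Steady-state concentration ∝ 1/CL: new value = 63 / 1.5082 = 42 mg/L.

42 mg/L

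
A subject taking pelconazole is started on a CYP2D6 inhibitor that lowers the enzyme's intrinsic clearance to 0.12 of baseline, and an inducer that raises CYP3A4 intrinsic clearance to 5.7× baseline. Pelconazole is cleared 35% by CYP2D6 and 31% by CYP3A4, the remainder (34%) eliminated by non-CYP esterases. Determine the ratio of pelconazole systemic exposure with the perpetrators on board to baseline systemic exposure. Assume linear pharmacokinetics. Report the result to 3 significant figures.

CYP2D6: 0.35 × 0.12 = 0.042
CYP3A4: 0.31 × 5.7 = 1.767
Other: 0.34 (unchanged)
CL_new/CL_old = 0.042 + 1.767 + 0.34 = 2.149.
Systemic exposure ∝ 1/CL: fold-change = 1 / 2.149 = 0.465.

0.465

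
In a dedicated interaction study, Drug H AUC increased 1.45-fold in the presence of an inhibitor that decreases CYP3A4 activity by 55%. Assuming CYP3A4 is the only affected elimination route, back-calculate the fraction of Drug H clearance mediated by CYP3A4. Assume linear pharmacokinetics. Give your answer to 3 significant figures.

CL'/CL = 1 / 1.45 = 0.6897
0.45·fm + (1 − fm) = 0.6897
fm = (0.6897 − 1) / (0.45 − 1) = 0.564

0.564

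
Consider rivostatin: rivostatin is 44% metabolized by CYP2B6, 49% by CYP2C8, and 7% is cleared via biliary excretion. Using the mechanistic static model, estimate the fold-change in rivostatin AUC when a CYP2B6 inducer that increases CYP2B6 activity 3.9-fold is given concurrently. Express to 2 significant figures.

0.44

The CYP2B6 pathway (44% of clearance) rises to 3.9× activity: 0.44 × 3.9 = 1.716.
CYP2C8 (49%) and the residual 7% are unaffected.
New clearance relative to baseline: 1.716 + 0.49 + 0.07 = 2.276.
AUC is inversely proportional to clearance, so the fold-change is 1 / 2.276 = 0.44.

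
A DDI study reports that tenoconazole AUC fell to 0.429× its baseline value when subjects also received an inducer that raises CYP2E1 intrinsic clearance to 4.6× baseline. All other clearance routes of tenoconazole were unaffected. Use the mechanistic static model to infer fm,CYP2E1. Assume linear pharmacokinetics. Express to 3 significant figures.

0.370

CL'/CL = 1 / 0.429 = 2.331
4.6·fm + (1 − fm) = 2.331
fm = (2.331 − 1) / (4.6 − 1) = 0.370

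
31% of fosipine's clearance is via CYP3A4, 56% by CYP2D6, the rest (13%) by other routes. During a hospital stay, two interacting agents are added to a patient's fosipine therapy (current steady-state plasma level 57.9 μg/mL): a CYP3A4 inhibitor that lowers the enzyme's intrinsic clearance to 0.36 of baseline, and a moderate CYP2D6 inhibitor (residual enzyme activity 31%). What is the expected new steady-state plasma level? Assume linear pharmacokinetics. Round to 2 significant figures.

1.4 × 10² μg/mL

The CYP3A4 pathway (31% of clearance) drops to 0.36× activity: 0.31 × 0.36 = 0.1116.
The CYP2D6 pathway (56% of clearance) drops to 0.31× activity: 0.56 × 0.31 = 0.1736.
Non-CYP routes (13%) are unchanged.
New clearance relative to baseline: 0.1116 + 0.1736 + 0.13 = 0.4152.
Dividing the baseline by the relative clearance: 57.9 / 0.4152 = 1.4 × 10² μg/mL.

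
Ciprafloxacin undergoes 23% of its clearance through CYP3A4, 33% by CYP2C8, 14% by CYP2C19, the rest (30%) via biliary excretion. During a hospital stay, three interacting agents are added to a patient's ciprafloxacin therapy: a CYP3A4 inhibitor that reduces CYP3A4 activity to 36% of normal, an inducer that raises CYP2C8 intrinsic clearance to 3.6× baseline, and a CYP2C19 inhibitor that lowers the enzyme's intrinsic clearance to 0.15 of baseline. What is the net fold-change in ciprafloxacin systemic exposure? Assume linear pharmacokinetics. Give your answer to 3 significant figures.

The CYP3A4 pathway (23% of clearance) is reduced to 0.36× activity: 0.23 × 0.36 = 0.0828.
The CYP2C8 pathway (33% of clearance) rises to 3.6× activity: 0.33 × 3.6 = 1.188.
The CYP2C19 pathway (14% of clearance) drops to 0.15× activity: 0.14 × 0.15 = 0.021.
Non-CYP routes (30%) are unchanged.
CL_new/CL_old = 0.0828 + 1.188 + 0.021 + 0.3 = 1.5918.
Because systemic exposure varies inversely with clearance, the combined effect is 1 / 1.5918 = 0.628.

0.628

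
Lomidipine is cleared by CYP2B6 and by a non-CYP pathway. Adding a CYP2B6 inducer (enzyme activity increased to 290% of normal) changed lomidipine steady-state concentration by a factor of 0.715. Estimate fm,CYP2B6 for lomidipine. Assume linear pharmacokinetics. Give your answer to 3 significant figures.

0.210

CL'/CL = 1 / 0.715 = 1.399
2.9·fm + (1 − fm) = 1.399
fm = (1.399 − 1) / (2.9 − 1) = 0.210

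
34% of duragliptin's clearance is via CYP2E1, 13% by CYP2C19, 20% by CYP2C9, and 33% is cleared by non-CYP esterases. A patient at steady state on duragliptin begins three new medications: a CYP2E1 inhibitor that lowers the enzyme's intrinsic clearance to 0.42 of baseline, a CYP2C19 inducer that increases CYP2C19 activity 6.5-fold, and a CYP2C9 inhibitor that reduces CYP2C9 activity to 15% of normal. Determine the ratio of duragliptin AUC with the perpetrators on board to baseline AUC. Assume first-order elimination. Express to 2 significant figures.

0.74

The CYP2E1 pathway (34% of clearance) drops to 0.42× activity: 0.34 × 0.42 = 0.1428.
The CYP2C19 pathway (13% of clearance) increases to 6.5× activity: 0.13 × 6.5 = 0.845.
The CYP2C9 pathway (20% of clearance) is reduced to 0.15× activity: 0.2 × 0.15 = 0.03.
The remaining 33% of clearance is unaffected.
Relative clearance = 0.1428 + 0.845 + 0.03 + 0.33 = 1.3478.
Net AUC ratio = 1 / 1.3478 = 0.74.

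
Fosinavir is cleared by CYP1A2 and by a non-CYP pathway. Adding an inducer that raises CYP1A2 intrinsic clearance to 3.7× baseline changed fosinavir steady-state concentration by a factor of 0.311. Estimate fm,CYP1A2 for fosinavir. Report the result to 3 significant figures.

0.821

Let fm be the CYP1A2 fraction. New clearance relative to baseline = fm × 3.7 + (1 − fm).
Steady-state concentration ratio = 1 / (new CL fraction), so new CL fraction = 1 / 0.311 = 3.215.
fm × 3.7 + 1 − fm = 3.215  ⇒  fm × (3.7 − 1) = 2.215  ⇒  fm = 0.821.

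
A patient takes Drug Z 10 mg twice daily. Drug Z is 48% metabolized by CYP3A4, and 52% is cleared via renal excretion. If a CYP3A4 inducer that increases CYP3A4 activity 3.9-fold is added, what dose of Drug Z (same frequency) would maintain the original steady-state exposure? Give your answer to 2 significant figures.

CYP3A4: 0.48 × 3.9 = 1.872
Other: 0.52 (unchanged)
Relative clearance = 1.872 + 0.52 = 2.392.
Css,avg = (dose rate)/CL, so holding Css fixed requires dose ∝ CL: 10 × 2.392 = 24 mg.

24 mg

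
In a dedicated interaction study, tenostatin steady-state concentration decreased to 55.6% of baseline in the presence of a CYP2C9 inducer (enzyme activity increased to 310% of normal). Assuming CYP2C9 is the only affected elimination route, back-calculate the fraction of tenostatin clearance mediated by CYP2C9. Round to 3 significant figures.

0.380

Let fm be the CYP2C9 fraction. New clearance relative to baseline = fm × 3.1 + (1 − fm).
Steady-state concentration ratio = 1 / (new CL fraction), so new CL fraction = 1 / 0.556 = 1.799.
fm × 3.1 + 1 − fm = 1.799  ⇒  fm × (3.1 − 1) = 0.7986  ⇒  fm = 0.380.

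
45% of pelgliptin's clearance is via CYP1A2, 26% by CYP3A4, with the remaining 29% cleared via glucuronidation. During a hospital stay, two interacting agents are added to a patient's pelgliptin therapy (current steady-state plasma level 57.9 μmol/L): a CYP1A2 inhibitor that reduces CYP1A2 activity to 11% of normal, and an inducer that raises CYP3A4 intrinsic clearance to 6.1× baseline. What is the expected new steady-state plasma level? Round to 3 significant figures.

The CYP1A2 pathway (45% of clearance) falls to 0.11× activity: 0.45 × 0.11 = 0.0495.
The CYP3A4 pathway (26% of clearance) increases to 6.1× activity: 0.26 × 6.1 = 1.586.
Non-CYP routes (29%) are unchanged.
Relative clearance = 0.0495 + 1.586 + 0.29 = 1.9255.
New steady-state plasma level = 57.9 / 1.9255 = 30.1 μmol/L (concentration scales inversely with clearance).

30.1 μmol/L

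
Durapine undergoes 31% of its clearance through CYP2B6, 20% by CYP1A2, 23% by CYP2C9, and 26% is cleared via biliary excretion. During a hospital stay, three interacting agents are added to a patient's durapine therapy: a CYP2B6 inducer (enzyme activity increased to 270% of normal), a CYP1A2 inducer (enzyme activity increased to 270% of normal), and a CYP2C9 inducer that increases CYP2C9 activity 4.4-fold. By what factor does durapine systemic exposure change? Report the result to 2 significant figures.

CYP2B6: 0.31 × 2.7 = 0.837
CYP1A2: 0.2 × 2.7 = 0.54
CYP2C9: 0.23 × 4.4 = 1.012
Other: 0.26 (unchanged)
CL_new/CL_old = 0.837 + 0.54 + 1.012 + 0.26 = 2.649.
Net systemic exposure ratio = 1 / 2.649 = 0.38.

0.38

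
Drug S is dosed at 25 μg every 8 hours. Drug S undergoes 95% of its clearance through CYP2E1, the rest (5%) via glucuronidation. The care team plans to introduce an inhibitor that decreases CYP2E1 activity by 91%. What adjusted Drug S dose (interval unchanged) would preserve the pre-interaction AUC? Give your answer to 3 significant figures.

3.39 μg

The CYP2E1 pathway (95% of clearance) falls to 0.09× activity: 0.95 × 0.09 = 0.0855.
Non-CYP routes (5%) are unchanged.
Relative clearance = 0.0855 + 0.05 = 0.1355.
Css,avg = (dose rate)/CL, so holding Css fixed requires dose ∝ CL: 25 × 0.1355 = 3.39 μg.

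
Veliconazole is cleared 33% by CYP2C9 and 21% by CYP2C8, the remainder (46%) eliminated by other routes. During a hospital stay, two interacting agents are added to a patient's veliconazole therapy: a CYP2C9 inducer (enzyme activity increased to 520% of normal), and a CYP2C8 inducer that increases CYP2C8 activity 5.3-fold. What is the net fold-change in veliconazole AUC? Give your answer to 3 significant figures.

0.304

CYP2C9: 0.33 × 5.2 = 1.716
CYP2C8: 0.21 × 5.3 = 1.113
Other: 0.46 (unchanged)
Relative clearance = 1.716 + 1.113 + 0.46 = 3.289.
Because AUC varies inversely with clearance, the combined effect is 1 / 3.289 = 0.304.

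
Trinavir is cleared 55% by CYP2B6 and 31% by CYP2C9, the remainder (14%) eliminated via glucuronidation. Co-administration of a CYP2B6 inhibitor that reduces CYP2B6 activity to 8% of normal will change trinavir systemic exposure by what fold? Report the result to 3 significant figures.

The CYP2B6 pathway (55% of clearance) is reduced to 0.08× activity: 0.55 × 0.08 = 0.044.
CYP2C9 (31%) and the residual 14% are unaffected.
CL_new/CL_old = 0.044 + 0.31 + 0.14 = 0.494.
Systemic exposure is inversely proportional to clearance, so the fold-change is 1 / 0.494 = 2.02.

2.02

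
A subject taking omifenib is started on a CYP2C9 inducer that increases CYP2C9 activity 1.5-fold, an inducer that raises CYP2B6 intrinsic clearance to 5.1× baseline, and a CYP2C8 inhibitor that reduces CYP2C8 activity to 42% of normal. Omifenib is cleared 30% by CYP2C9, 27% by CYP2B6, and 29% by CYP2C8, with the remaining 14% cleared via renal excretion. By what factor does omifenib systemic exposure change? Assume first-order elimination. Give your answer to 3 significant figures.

0.479

CYP2C9: 0.3 × 1.5 = 0.45
CYP2B6: 0.27 × 5.1 = 1.377
CYP2C8: 0.29 × 0.42 = 0.1218
Other: 0.14 (unchanged)
New clearance relative to baseline: 0.45 + 1.377 + 0.1218 + 0.14 = 2.0888.
Because systemic exposure varies inversely with clearance, the combined effect is 1 / 2.0888 = 0.479.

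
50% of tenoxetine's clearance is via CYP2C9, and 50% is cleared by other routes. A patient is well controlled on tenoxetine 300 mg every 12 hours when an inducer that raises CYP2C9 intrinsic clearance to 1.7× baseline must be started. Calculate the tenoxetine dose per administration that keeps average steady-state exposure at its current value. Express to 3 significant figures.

405 mg

The CYP2C9 pathway (50% of clearance) increases to 1.7× activity: 0.5 × 1.7 = 0.85.
The remaining 50% of clearance is unaffected.
Relative clearance = 0.85 + 0.5 = 1.35.
Exposure is unchanged when dose changes in proportion to clearance. New dose = 300 mg × 1.35 = 405 mg.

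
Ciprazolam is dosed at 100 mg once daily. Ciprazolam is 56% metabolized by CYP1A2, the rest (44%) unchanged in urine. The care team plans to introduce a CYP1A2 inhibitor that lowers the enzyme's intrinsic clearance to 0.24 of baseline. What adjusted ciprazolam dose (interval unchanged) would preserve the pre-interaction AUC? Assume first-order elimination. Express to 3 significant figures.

The CYP1A2 pathway (56% of clearance) falls to 0.24× activity: 0.56 × 0.24 = 0.1344.
The remaining 44% of clearance is unaffected.
CL_new/CL_old = 0.1344 + 0.44 = 0.5744.
Exposure is unchanged when dose changes in proportion to clearance. New dose = 100 mg × 0.5744 = 57.4 mg.

57.4 mg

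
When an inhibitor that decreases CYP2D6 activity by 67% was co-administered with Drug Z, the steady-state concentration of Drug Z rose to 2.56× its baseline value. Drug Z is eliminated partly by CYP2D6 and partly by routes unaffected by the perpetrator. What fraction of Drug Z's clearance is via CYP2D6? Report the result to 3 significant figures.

0.910

Let fm be the CYP2D6 fraction. New clearance relative to baseline = fm × 0.33 + (1 − fm).
Steady-state concentration ratio = 1 / (new CL fraction), so new CL fraction = 1 / 2.56 = 0.3906.
fm × 0.33 + 1 − fm = 0.3906  ⇒  fm × (0.33 − 1) = −0.6094  ⇒  fm = 0.910.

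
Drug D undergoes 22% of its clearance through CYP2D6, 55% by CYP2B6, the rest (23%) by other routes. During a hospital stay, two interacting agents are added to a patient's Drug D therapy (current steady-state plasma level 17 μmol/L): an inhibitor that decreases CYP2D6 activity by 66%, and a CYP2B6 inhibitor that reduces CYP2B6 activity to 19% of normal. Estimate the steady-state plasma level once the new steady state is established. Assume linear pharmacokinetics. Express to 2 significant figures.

The CYP2D6 pathway (22% of clearance) drops to 0.34× activity: 0.22 × 0.34 = 0.0748.
The CYP2B6 pathway (55% of clearance) falls to 0.19× activity: 0.55 × 0.19 = 0.1045.
Non-CYP routes (23%) are unchanged.
CL_new/CL_old = 0.0748 + 0.1045 + 0.23 = 0.4093.
Steady-state plasma level ∝ 1/CL: new value = 17 / 0.4093 = 42 μmol/L.

42 μmol/L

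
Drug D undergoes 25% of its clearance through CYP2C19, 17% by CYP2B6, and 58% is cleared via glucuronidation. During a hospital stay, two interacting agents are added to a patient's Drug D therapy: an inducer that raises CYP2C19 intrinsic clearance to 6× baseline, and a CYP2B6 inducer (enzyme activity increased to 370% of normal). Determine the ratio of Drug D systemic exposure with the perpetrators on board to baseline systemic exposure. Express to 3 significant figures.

CYP2C19: 0.25 × 6 = 1.5
CYP2B6: 0.17 × 3.7 = 0.629
Other: 0.58 (unchanged)
New clearance relative to baseline: 1.5 + 0.629 + 0.58 = 2.709.
Because systemic exposure varies inversely with clearance, the combined effect is 1 / 2.709 = 0.369.

0.369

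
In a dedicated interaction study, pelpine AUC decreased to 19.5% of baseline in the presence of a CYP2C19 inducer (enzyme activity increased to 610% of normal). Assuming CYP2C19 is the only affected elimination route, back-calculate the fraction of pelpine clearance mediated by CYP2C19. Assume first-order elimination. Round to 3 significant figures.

Write x for the fraction cleared via CYP2C19. The observed AUC change means clearance rose to 1/0.195 = 5.128 of baseline.
Only the CYP2C19 route changed, so 5.128 = x·6.1 + (1 − x), giving x = 0.809.

0.809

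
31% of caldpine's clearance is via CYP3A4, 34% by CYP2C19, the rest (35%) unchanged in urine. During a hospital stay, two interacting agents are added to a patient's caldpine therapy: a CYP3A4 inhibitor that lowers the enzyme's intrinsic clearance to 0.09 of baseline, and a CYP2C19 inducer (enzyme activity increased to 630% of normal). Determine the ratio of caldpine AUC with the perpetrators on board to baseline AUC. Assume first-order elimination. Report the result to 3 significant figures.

CYP3A4: 0.31 × 0.09 = 0.0279
CYP2C19: 0.34 × 6.3 = 2.142
Other: 0.35 (unchanged)
Relative clearance = 0.0279 + 2.142 + 0.35 = 2.5199.
AUC ∝ 1/CL: fold-change = 1 / 2.5199 = 0.397.

0.397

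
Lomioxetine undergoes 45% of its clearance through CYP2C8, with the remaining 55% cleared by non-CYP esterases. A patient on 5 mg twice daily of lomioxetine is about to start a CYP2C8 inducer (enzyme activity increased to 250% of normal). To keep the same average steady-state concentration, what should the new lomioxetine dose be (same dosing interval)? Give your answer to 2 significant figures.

The CYP2C8 pathway (45% of clearance) increases to 2.5× activity: 0.45 × 2.5 = 1.125.
The remaining 55% of clearance is unaffected.
Relative clearance = 1.125 + 0.55 = 1.675.
Exposure is unchanged when dose changes in proportion to clearance. New dose = 5 mg × 1.675 = 8.4 mg.

8.4 mg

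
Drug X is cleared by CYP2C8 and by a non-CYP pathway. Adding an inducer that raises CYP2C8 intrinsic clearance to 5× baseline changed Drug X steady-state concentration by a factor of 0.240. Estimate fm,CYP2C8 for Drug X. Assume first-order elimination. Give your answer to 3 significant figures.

Let x = fm,CYP2C8. Because steady-state concentration ∝ 1/CL, relative clearance rose to 1/0.240 = 4.167.
Setting x·5 + (1 − x) = 4.167 and solving: x = (4.167 − 1)/(5 − 1) = 0.792.

0.792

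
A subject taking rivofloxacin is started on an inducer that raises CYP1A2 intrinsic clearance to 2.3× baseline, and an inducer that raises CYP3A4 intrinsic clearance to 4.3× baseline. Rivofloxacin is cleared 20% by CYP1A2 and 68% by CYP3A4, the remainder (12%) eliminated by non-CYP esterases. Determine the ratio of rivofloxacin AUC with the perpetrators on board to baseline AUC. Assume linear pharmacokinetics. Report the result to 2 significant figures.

0.29

The CYP1A2 pathway (20% of clearance) increases to 2.3× activity: 0.2 × 2.3 = 0.46.
The CYP3A4 pathway (68% of clearance) increases to 4.3× activity: 0.68 × 4.3 = 2.924.
The remaining 12% of clearance is unaffected.
New clearance relative to baseline: 0.46 + 2.924 + 0.12 = 3.504.
AUC ∝ 1/CL: fold-change = 1 / 3.504 = 0.29.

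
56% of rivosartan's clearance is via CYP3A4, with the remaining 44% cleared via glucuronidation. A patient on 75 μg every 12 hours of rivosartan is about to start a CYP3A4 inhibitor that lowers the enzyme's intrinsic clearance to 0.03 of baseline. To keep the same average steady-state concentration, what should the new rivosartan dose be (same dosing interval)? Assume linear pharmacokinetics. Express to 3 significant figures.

The CYP3A4 pathway (56% of clearance) drops to 0.03× activity: 0.56 × 0.03 = 0.0168.
Non-CYP routes (44%) are unchanged.
CL_new/CL_old = 0.0168 + 0.44 = 0.4568.
Css,avg = (dose rate)/CL, so holding Css fixed requires dose ∝ CL: 75 × 0.4568 = 34.3 μg.

34.3 μg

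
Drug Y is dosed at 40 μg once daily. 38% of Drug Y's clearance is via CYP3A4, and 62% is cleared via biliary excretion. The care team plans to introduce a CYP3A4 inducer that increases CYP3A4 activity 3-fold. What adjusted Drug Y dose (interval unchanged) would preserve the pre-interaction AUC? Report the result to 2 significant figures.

The CYP3A4 pathway (38% of clearance) rises to 3× activity: 0.38 × 3 = 1.14.
The remaining 62% of clearance is unaffected.
CL_new/CL_old = 1.14 + 0.62 = 1.76.
Css,avg = (dose rate)/CL, so holding Css fixed requires dose ∝ CL: 40 × 1.76 = 70 μg.

70 μg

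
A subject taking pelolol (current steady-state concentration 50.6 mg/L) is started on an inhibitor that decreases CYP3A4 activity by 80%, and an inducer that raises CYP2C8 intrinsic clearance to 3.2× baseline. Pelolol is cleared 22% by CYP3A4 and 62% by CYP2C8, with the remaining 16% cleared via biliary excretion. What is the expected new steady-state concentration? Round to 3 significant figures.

The CYP3A4 pathway (22% of clearance) falls to 0.2× activity: 0.22 × 0.2 = 0.044.
The CYP2C8 pathway (62% of clearance) rises to 3.2× activity: 0.62 × 3.2 = 1.984.
The remaining 16% of clearance is unaffected.
New clearance relative to baseline: 0.044 + 1.984 + 0.16 = 2.188.
New steady-state concentration = 50.6 / 2.188 = 23.1 mg/L (concentration scales inversely with clearance).

23.1 mg/L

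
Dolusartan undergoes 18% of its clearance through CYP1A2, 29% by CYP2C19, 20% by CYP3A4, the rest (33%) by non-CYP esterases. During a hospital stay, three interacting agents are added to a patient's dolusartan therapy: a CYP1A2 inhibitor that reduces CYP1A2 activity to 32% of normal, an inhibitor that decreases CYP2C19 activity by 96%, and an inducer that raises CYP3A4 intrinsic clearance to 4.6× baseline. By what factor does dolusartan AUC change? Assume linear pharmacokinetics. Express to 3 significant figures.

0.758

The CYP1A2 pathway (18% of clearance) drops to 0.32× activity: 0.18 × 0.32 = 0.0576.
The CYP2C19 pathway (29% of clearance) is reduced to 0.04× activity: 0.29 × 0.04 = 0.0116.
The CYP3A4 pathway (20% of clearance) rises to 4.6× activity: 0.2 × 4.6 = 0.92.
The remaining 33% of clearance is unaffected.
Relative clearance = 0.0576 + 0.0116 + 0.92 + 0.33 = 1.3192.
AUC ∝ 1/CL: fold-change = 1 / 1.3192 = 0.758.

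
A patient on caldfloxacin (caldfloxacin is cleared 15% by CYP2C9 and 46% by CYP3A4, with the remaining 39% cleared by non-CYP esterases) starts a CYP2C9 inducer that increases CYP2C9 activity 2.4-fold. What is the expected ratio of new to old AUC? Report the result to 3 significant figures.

0.826

The CYP2C9 pathway (15% of clearance) increases to 2.4× activity: 0.15 × 2.4 = 0.36.
CYP3A4 (46%) and the residual 39% are unaffected.
New clearance relative to baseline: 0.36 + 0.46 + 0.39 = 1.21.
AUC is inversely proportional to clearance, so the fold-change is 1 / 1.21 = 0.826.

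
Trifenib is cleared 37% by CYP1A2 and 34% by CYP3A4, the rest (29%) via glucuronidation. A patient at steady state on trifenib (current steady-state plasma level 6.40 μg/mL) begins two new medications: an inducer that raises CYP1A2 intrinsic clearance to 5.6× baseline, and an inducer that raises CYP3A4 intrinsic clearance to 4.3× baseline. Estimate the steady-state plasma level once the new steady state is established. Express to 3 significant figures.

CYP1A2: 0.37 × 5.6 = 2.072
CYP3A4: 0.34 × 4.3 = 1.462
Other: 0.29 (unchanged)
Relative clearance = 2.072 + 1.462 + 0.29 = 3.824.
New steady-state plasma level = 6.40 / 3.824 = 1.67 μg/mL (concentration scales inversely with clearance).

1.67 μg/mL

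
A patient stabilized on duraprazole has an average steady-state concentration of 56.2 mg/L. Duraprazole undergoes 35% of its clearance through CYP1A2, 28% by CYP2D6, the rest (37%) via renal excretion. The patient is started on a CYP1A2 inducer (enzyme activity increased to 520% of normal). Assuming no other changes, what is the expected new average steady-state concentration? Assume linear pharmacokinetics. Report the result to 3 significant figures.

CYP1A2: 0.35 × 5.2 = 1.82
CYP2D6: 0.28 (unchanged)
Other: 0.37 (unchanged)
CL_new/CL_old = 1.82 + 0.28 + 0.37 = 2.47.
Average steady-state concentration ∝ 1/CL, so new value = 56.2 / 2.47 = 22.8 mg/L.

22.8 mg/L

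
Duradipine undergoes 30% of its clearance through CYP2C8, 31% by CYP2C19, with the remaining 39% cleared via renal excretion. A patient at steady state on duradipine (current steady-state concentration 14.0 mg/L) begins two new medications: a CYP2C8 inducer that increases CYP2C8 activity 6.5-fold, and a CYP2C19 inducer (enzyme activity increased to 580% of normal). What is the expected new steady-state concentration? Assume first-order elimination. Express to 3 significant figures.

CYP2C8: 0.3 × 6.5 = 1.95
CYP2C19: 0.31 × 5.8 = 1.798
Other: 0.39 (unchanged)
New clearance relative to baseline: 1.95 + 1.798 + 0.39 = 4.138.
Steady-state concentration ∝ 1/CL: new value = 14.0 / 4.138 = 3.38 mg/L.

3.38 mg/L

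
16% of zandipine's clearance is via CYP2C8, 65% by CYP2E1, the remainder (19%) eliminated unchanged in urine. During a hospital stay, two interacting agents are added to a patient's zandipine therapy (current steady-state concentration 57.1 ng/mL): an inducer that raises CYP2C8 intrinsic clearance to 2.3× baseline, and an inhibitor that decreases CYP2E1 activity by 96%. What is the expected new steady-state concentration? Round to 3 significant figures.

97.8 ng/mL

The CYP2C8 pathway (16% of clearance) rises to 2.3× activity: 0.16 × 2.3 = 0.368.
The CYP2E1 pathway (65% of clearance) falls to 0.04× activity: 0.65 × 0.04 = 0.026.
Non-CYP routes (19%) are unchanged.
CL_new/CL_old = 0.368 + 0.026 + 0.19 = 0.584.
Steady-state concentration ∝ 1/CL: new value = 57.1 / 0.584 = 97.8 ng/mL.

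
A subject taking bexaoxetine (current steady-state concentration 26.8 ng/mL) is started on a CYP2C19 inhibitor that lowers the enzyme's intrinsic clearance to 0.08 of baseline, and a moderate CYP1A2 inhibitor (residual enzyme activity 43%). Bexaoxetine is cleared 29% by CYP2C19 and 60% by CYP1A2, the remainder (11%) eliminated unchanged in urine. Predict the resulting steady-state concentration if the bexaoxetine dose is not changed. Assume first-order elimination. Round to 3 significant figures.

68.5 ng/mL

The CYP2C19 pathway (29% of clearance) is reduced to 0.08× activity: 0.29 × 0.08 = 0.0232.
The CYP1A2 pathway (60% of clearance) falls to 0.43× activity: 0.6 × 0.43 = 0.258.
The remaining 11% of clearance is unaffected.
CL_new/CL_old = 0.0232 + 0.258 + 0.11 = 0.3912.
New steady-state concentration = 26.8 / 0.3912 = 68.5 ng/mL (concentration scales inversely with clearance).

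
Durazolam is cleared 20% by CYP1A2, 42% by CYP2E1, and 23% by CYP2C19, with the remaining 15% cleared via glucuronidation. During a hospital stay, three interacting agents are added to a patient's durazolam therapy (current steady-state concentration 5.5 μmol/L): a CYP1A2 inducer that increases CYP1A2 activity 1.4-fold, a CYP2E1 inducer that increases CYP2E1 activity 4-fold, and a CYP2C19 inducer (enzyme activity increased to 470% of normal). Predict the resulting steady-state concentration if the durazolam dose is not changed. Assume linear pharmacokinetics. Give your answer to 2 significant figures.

CYP1A2: 0.2 × 1.4 = 0.28
CYP2E1: 0.42 × 4 = 1.68
CYP2C19: 0.23 × 4.7 = 1.081
Other: 0.15 (unchanged)
New clearance relative to baseline: 0.28 + 1.68 + 1.081 + 0.15 = 3.191.
Steady-state concentration ∝ 1/CL: new value = 5.5 / 3.191 = 1.7 μmol/L.

1.7 μmol/L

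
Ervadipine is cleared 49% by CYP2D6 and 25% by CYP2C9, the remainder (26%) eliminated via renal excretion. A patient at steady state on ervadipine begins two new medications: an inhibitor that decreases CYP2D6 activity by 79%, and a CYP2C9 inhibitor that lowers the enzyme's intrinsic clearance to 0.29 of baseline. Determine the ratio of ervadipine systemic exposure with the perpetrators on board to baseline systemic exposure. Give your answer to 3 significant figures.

2.30

The CYP2D6 pathway (49% of clearance) falls to 0.21× activity: 0.49 × 0.21 = 0.1029.
The CYP2C9 pathway (25% of clearance) is reduced to 0.29× activity: 0.25 × 0.29 = 0.0725.
The remaining 26% of clearance is unaffected.
New clearance relative to baseline: 0.1029 + 0.0725 + 0.26 = 0.4354.
Net systemic exposure ratio = 1 / 0.4354 = 2.30.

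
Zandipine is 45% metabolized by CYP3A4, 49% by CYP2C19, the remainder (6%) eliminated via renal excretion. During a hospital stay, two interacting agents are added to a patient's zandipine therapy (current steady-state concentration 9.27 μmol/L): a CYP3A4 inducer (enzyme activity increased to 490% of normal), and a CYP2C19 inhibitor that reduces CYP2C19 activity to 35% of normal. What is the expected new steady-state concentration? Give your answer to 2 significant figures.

CYP3A4: 0.45 × 4.9 = 2.205
CYP2C19: 0.49 × 0.35 = 0.1715
Other: 0.06 (unchanged)
CL_new/CL_old = 2.205 + 0.1715 + 0.06 = 2.4365.
New steady-state concentration = 9.27 / 2.4365 = 3.8 μmol/L (concentration scales inversely with clearance).

3.8 μmol/L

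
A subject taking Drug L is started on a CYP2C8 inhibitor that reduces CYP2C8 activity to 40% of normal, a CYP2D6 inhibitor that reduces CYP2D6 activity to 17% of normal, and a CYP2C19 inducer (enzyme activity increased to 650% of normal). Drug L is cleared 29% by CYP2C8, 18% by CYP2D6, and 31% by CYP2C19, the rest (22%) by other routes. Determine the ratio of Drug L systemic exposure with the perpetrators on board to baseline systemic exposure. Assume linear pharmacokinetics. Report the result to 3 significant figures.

0.420

CYP2C8: 0.29 × 0.4 = 0.116
CYP2D6: 0.18 × 0.17 = 0.0306
CYP2C19: 0.31 × 6.5 = 2.015
Other: 0.22 (unchanged)
New clearance relative to baseline: 0.116 + 0.0306 + 2.015 + 0.22 = 2.3816.
Because systemic exposure varies inversely with clearance, the combined effect is 1 / 2.3816 = 0.420.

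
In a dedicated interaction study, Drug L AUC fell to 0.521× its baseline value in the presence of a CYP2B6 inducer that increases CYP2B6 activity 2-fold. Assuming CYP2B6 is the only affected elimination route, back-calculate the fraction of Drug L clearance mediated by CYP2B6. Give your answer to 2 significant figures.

Let x = fm,CYP2B6. Because AUC ∝ 1/CL, relative clearance rose to 1/0.521 = 1.919.
Setting x·2 + (1 − x) = 1.919 and solving: x = (1.919 − 1)/(2 − 1) = 0.92.

0.92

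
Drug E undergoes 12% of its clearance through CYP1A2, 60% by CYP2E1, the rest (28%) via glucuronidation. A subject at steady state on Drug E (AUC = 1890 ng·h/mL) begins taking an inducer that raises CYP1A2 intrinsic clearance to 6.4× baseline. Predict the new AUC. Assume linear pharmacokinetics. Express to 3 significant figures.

CYP1A2: 0.12 × 6.4 = 0.768
CYP2E1: 0.6 (unchanged)
Other: 0.28 (unchanged)
New clearance relative to baseline: 0.768 + 0.6 + 0.28 = 1.648.
New AUC = baseline ÷ relative clearance = 1890 / 1.648 = 1.15 × 10³ ng·h/mL.

1.15 × 10³ ng·h/mL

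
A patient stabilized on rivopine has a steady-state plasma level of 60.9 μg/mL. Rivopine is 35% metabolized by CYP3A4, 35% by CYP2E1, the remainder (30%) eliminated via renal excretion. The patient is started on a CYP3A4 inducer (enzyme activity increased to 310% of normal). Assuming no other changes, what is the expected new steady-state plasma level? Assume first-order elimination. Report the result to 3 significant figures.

35.1 μg/mL

CYP3A4: 0.35 × 3.1 = 1.085
CYP2E1: 0.35 (unchanged)
Other: 0.3 (unchanged)
New clearance relative to baseline: 1.085 + 0.35 + 0.3 = 1.735.
New steady-state plasma level = baseline ÷ relative clearance = 60.9 / 1.735 = 35.1 μg/mL.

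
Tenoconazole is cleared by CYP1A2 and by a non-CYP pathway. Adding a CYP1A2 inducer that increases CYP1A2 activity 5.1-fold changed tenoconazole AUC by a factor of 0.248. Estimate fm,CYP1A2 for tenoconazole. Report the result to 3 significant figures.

0.740

CL'/CL = 1 / 0.248 = 4.032
5.1·fm + (1 − fm) = 4.032
fm = (4.032 − 1) / (5.1 − 1) = 0.740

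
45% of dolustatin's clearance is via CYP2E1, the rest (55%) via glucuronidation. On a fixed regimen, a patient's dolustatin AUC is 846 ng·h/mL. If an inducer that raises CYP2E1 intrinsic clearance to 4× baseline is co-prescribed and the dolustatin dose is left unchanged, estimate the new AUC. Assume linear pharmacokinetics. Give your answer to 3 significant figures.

360 ng·h/mL

The CYP2E1 pathway (45% of clearance) is boosted to 4× activity: 0.45 × 4 = 1.8.
Non-CYP routes (55%) are unchanged.
New clearance relative to baseline: 1.8 + 0.55 = 2.35.
With dosing unchanged, AUC scales as 1/CL: 846 / 2.35 = 360 ng·h/mL.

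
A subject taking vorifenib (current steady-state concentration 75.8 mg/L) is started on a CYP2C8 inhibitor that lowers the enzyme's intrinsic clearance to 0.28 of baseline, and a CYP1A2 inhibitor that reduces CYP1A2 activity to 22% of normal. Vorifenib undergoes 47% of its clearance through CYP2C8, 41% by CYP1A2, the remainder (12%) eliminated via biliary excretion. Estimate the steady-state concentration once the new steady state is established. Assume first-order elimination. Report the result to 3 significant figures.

CYP2C8: 0.47 × 0.28 = 0.1316
CYP1A2: 0.41 × 0.22 = 0.0902
Other: 0.12 (unchanged)
Relative clearance = 0.1316 + 0.0902 + 0.12 = 0.3418.
Dividing the baseline by the relative clearance: 75.8 / 0.3418 = 222 mg/L.

222 mg/L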